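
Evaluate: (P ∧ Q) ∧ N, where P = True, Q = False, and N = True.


P = True, Q = False, N = True
Step 1: P ∧ Q = True AND False = False
Step 2: False ∧ N = False AND True = False
AND is true only when ALL operands are true.

False


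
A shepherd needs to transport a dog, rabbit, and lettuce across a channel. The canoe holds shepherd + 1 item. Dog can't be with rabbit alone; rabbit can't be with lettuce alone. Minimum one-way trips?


1. shepherd+rabbit → 2. shepherd ← 3. shepherd+dog → 4. shepherd+rabbit ← 5. shepherd+lettuce → 6. shepherd ← 7. shepherd+rabbit →
Minimum trips = 7

7


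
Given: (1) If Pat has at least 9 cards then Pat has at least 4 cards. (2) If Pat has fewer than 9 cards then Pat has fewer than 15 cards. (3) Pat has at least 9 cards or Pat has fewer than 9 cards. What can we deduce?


Constructive dilemma: (P → Q) ∧ (R → S), P ∨ R ⊢ Q ∨ S
Premise 1: Pat has at least 9 cards → Pat has at least 4 cards
Premise 2: Pat has fewer than 9 cards → Pat has fewer than 15 cards
Premise 3: Pat has at least 9 cards ∨ Pat has fewer than 9 cards
Case 1: Assuming Pat has at least 9 cards, then by Premise 1, Pat has at least 4 cards.
Case 2: Assuming Pat has fewer than 9 cards, then by Premise 2, Pat has fewer than 15 cards.
Since one of Pat has at least 9 cards or Pat has fewer than 9 cards must hold, we get Pat has at least 4 cards or Pat has fewer than 15 cards.

Pat has at least 4 cards or Pat has fewer than 15 cards.


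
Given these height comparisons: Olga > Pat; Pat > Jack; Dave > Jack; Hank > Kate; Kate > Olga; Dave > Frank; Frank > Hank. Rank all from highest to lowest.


Constraints: Olga > Pat; Pat > Jack; Dave > Jack; Hank > Kate; Kate > Olga; Dave > Frank; Frank > Hank
Method: at each step, the next-highest is the one remaining person who never appears on the smaller side of a constraint between remaining people.
  Step 1: remaining {Dave, Frank, Kate, Pat, Jack, Olga, Hank}; on the smaller side: {Frank, Kate, Pat, Jack, Olga, Hank} → Dave is next (Dave > Jack; Dave > Frank).
  Step 2: remaining {Frank, Kate, Pat, Jack, Olga, Hank}; on the smaller side: {Kate, Pat, Jack, Olga, Hank} → Frank is next (Frank > Hank).
  Step 3: remaining {Kate, Pat, Jack, Olga, Hank}; on the smaller side: {Kate, Pat, Jack, Olga} → Hank is next (Hank > Kate).
  Step 4: remaining {Kate, Pat, Jack, Olga}; on the smaller side: {Pat, Jack, Olga} → Kate is next (Kate > Olga).
  Step 5: remaining {Pat, Jack, Olga}; on the smaller side: {Pat, Jack} → Olga is next (Olga > Pat).
  Step 6: remaining {Pat, Jack}; on the smaller side: {Jack} → Pat is next (Pat > Jack).
  Step 7: only Jack remains → lowest.
Final ranking (highest to lowest):

Dave > Frank > Hank > Kate > Olga > Pat > Jack


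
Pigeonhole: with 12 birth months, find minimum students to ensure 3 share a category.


Pigeonhole: to guarantee k in one of n categories, need (k-1)×n + 1.
k = 3, n = 12
Minimum = (3-1) × 12 + 1 = 2 × 12 + 1

25


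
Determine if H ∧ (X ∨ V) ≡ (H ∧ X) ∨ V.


Expression 1: H ∧ (X ∨ V)
Expression 2: (H ∧ X) ∨ V
Truth table (H X V | Expr1 Expr2):
  T T T |   T     T
  T T F |   T     T
  T F T |   T     T
  T F F |   F     F
  F T T |   F     T   ← differ
  F T F |   F     F
  F F T |   F     T   ← differ
  F F F |   F     F
Counterexample: H=F, X=T, V=T gives Expr1 = F but Expr2 = T, so the expressions are NOT logically equivalent.

No


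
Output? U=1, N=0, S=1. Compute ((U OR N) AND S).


U OR N = 1|0 = 1
1 AND 1 = 1

1


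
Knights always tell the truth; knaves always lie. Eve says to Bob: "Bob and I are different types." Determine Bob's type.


Eve says: "Bob and I are different types."
Case 1: Eve is a Knight (truth-teller)
  Statement is true → they ARE different → Bob is a Knave
Case 2: Eve is a Knave (liar)
  Statement is false → they are NOT different → Bob is a Knave
In both cases, Bob is a Knave.

Knave


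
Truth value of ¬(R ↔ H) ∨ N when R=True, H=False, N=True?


R = True, H = False, N = True
Expression: ¬(R ↔ H) ∨ N
Step 1: R ↔ H = (True iff False) = False
Step 2: ¬(R ↔ H) = NOT False = True
Step 3: (True) ∨ N = True OR True = True

True


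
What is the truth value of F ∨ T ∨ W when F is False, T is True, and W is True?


F = False, T = True, W = True
Step 1: F ∨ T = False OR True = True
Step 2: True ∨ W = True OR True = True
OR is true when at least one operand is true.

True


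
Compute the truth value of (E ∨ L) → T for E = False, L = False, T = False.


E = False, L = False, T = False
Step 1: E ∨ L = False OR False = False
Step 2: (False) → T: false only when antecedent=True and T=False.
Result: True

True


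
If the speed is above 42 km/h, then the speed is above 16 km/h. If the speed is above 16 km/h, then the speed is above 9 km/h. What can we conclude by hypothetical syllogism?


Hypothetical syllogism: P → Q, Q → R ⊢ P → R
Premise 1: the speed is above 42 km/h → the speed is above 16 km/h
Premise 2: the speed is above 16 km/h → the speed is above 9 km/h
Chain the implications: the middle term (the speed is above 16 km/h) links the two.
Conclusion: If the speed is above 42 km/h, then the speed is above 9 km/h.

If the speed is above 42 km/h, then the speed is above 9 km/h.


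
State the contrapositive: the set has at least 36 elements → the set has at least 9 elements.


Original: If the set has at least 36 elements, then the set has at least 9 elements
Contrapositive: If ¬Q, then ¬P
Negate Q: not (the set has at least 9 elements)
Negate P: not (the set has at least 36 elements)

If not (the set has at least 9 elements), then not (the set has at least 36 elements).


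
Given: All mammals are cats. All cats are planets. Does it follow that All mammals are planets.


Premise 1: All mammals are cats.
Premise 2: All cats are planets.
Conclusion: All mammals are planets.
Barbara syllogism (AAA-1): All A are B, All B are C → All A are C.
Middle term (cats) distributed in premise 2.

Valid


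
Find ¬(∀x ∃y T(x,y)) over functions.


Original: ∀x ∃y T(x,y)
Rule: ¬∀→∃, ¬∃→∀, negate predicate.
Negation: ∃x ∀y ¬T(x,y)

∃x ∀y ¬T(x,y)


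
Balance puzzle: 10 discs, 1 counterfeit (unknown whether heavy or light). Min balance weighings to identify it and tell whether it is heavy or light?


Let n = 10. 20 possibilities (n discs × lighter/heavier); each weighing has 3 outcomes.
Bound for k weighings: say the first weighing puts j discs on each pan. If it tips, the 2j weighed discs remain suspects (each with a known direction) and k-1 weighings give 3^(k-1) outcomes; 3^(k-1) is odd, so 2j ≤ 3^(k-1) - 1. If it balances, the n - 2j unweighed discs remain with direction unknown: 2(n - 2j) ≤ 3^(k-1) - 1 by the same parity argument. Adding, n ≤ (3^(k-1) - 1) + (3^(k-1) - 1)/2 = (3^k - 3)/2, and the classical three-group strategy achieves this (3 discs in 2 weighings, 12 in 3, 39 in 4, 120 in 5).
So we need the smallest k with (3^k - 3)/2 ≥ 10.
k = 2: (3^2 - 3)/2 = 3 < 10 ✗
k = 3: (3^3 - 3)/2 = 12 ≥ 10 ✓

3


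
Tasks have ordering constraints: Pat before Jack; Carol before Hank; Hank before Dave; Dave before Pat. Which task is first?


Constraints: Pat before Jack; Carol before Hank; Hank before Dave; Dave before Pat
The first task can have nothing scheduled before it, so it must never appear on the right of a 'before'.
Tasks appearing after some 'before': Jack, Hank, Dave, Pat.
The only task not in that list is Carol → it is first.

Carol


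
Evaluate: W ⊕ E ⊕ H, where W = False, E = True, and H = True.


W = False, E = True, H = True
Step 1: W ⊕ E = False XOR True = True
Step 2: True ⊕ H = True XOR True = False
XOR is true when an odd number of operands are true.

False


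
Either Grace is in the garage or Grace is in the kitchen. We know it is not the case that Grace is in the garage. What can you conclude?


Disjunctive syllogism: P ∨ Q, ¬P ⊢ Q
Disjunction: Grace is in the garage ∨ Grace is in the kitchen
We know it is not the case that Grace is in the garage.
By disjunctive syllogism, the other disjunct must be true.

Grace is in the kitchen


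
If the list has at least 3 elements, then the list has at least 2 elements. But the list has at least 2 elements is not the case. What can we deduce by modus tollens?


Modus tollens: P → Q, ¬Q ⊢ ¬P
P: the list has at least 3 elements
Q: the list has at least 2 elements
We have P → Q and Q is false.
By modus tollens, P must be false.

It is not the case that the list has at least 3 elements


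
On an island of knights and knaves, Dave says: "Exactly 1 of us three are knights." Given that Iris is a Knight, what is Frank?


Dave claims exactly 1 knights among Dave, Iris, Frank.
Given: Iris is a Knight.

Case 1: Dave is a Knight (tells truth)
  Then exactly 1 of the three are knights.
  Counting Dave, Iris: 2 knight(s) so far. Need -1 more → impossible.
Case 2: Dave is a Knave (lies)
  Then the count is NOT 1.
  If Frank = Knave, count = 1 = 1 → claim would be true, contradicts lie.
  If Frank = Knight, count = 2 ≠ 1 → lie confirmed ✓

Frank is a Knight.

Knight


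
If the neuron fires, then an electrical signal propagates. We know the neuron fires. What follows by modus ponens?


Modus ponens: P → Q, P ⊢ Q
P: the neuron fires
Q: an electrical signal propagates
We have P → Q and P is true.
By modus ponens, Q must be true.

An electrical signal propagates


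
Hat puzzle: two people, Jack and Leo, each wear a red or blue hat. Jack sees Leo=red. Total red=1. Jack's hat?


Total red = 1, Leo = red
Red accounted for: 1
Remaining for Jack: 0
Jack's hat is blue.

blue


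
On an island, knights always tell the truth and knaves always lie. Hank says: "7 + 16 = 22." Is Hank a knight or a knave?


Statement: "7 + 16 = 22."
Actual: 7 + 16 = 23
Claimed: 22
Statement is FALSE → Hank lies → Knave

Knave


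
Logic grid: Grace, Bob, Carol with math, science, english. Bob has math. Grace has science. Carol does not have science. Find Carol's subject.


From clues:
  Grace → science
  Bob → math
By elimination, Carol gets the remaining.

english


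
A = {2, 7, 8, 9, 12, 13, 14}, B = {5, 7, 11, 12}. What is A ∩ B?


A = {2, 7, 8, 9, 12, 13, 14}
B = {5, 7, 11, 12}
Operation: intersection
Elements in both: 7, 12

{7, 12}


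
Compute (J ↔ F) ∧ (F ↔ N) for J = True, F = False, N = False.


J = True, F = False, N = False
Step 1: J ↔ F is true when J and F have the same value. Result: False
Step 2: F ↔ N is true when F and N have the same value. Result: True
Step 3: False ∧ True = False

False


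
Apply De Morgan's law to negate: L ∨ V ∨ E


De Morgan's law: ¬(P ∨ Q ∨ R) ≡ ¬P ∧ ¬Q ∧ ¬R
¬(L ∨ V ∨ E) = ¬L ∧ ¬V ∧ ¬E

¬L ∧ ¬V ∧ ¬E


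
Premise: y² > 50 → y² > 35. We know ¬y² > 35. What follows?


Modus tollens: P → Q, ¬Q ⊢ ¬P
P: y² > 50
Q: y² > 35
We have P → Q and Q is false.
By modus tollens, P must be false.

It is not the case that y² > 50


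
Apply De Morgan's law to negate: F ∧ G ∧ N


De Morgan's law: ¬(P ∧ Q ∧ R) ≡ ¬P ∨ ¬Q ∨ ¬R
¬(F ∧ G ∧ N) = ¬F ∨ ¬G ∨ ¬N

¬F ∨ ¬G ∨ ¬N


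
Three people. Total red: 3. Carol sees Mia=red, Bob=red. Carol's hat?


Total red = 3, seen red = 2
Own red = 3 - 2 = 1
Carol's hat is red.

red


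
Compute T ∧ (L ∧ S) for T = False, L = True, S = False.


T = False, L = True, S = False
Step 1: L ∧ S = True AND False = False
Step 2: T ∧ False = False AND False = False
AND is true only when ALL operands are true.

False


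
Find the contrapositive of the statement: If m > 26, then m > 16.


Original: If m > 26, then m > 16
Contrapositive: If ¬Q, then ¬P
Negate Q: not (m > 16)
Negate P: not (m > 26)

If not (m > 16), then not (m > 26).


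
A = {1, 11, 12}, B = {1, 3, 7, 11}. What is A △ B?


A = {1, 11, 12}
B = {1, 3, 7, 11}
Operation: symmetric difference
In A only: [12], in B only: [3, 7]

{3, 7, 12}


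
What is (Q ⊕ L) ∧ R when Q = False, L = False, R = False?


Q = False, L = False, R = False
Step 1: Q ⊕ L = False XOR False = False
Step 2: False ∧ R = False AND False = False
XOR true when exactly one of Q,L is true; then AND with R.

False


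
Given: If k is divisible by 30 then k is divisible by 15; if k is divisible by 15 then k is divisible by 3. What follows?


Hypothetical syllogism: P → Q, Q → R ⊢ P → R
Premise 1: k is divisible by 30 → k is divisible by 15
Premise 2: k is divisible by 15 → k is divisible by 3
Chain the implications: the middle term (k is divisible by 15) links the two.
Conclusion: If k is divisible by 30, then k is divisible by 3.

If k is divisible by 30, then k is divisible by 3.


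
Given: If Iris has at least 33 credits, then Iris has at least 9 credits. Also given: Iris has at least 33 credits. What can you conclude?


Modus ponens: P → Q, P ⊢ Q
P: Iris has at least 33 credits
Q: Iris has at least 9 credits
We have P → Q and P is true.
By modus ponens, Q must be true.

Iris has at least 9 credits


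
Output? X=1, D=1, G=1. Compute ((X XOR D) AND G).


X XOR D = 1^1 = 0
0 AND 1 = 0

0


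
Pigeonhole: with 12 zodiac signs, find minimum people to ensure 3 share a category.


Pigeonhole: to guarantee k in one of n categories, need (k-1)×n + 1.
k = 3, n = 12
Minimum = (3-1) × 12 + 1 = 2 × 12 + 1

25


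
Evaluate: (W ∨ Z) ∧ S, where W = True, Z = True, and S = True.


W = True, Z = True, S = True
Step 1: W ∨ Z = True OR True = True
Step 2: True ∧ S = True AND True = True
OR is true when at least one operand is true; AND requires both.

True


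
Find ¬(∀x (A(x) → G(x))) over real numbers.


Original: ∀x (A(x) → G(x))
Rule: ¬∀→∃, ¬∃→∀, negate predicate.
Negation: ∃x (A(x) ∧ ¬G(x))

∃x (A(x) ∧ ¬G(x))


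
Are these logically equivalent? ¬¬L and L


Expression 1: ¬¬L
Expression 2: L
Truth table (L | Expr1 Expr2):
  T |   T     T
  F |   F     F
All 2 rows agree, so the expressions are logically equivalent.

Yes


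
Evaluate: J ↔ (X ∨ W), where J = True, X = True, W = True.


J = True, X = True, W = True
Step 1: X ∨ W = True OR True = True
Step 2: J ↔ (True): true when both sides have same truth value.
Result: True ↔ True = True

True


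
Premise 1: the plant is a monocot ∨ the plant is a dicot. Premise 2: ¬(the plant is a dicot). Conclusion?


Disjunctive syllogism: P ∨ Q, ¬P ⊢ Q
Disjunction: the plant is a monocot ∨ the plant is a dicot
We know it is not the case that the plant is a dicot.
By disjunctive syllogism, the other disjunct must be true.

The plant is a monocot


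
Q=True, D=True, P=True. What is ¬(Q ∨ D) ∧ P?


Q = True, D = True, P = True
Expression: ¬(Q ∨ D) ∧ P
Step 1: Q ∨ D = True OR True = True
Step 2: ¬(Q ∨ D) = NOT True = False
Step 3: (False) ∧ P = False AND True = False

False


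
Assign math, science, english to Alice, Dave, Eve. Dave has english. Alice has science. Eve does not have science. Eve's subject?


From clues:
  Alice → science
  Dave → english
By elimination, Eve gets the remaining.

math


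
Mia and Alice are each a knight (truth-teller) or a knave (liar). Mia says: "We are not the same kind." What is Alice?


Mia says: "We are not the same kind."
Case 1: Mia is a Knight (truth-teller)
  Statement is true → they ARE different → Alice is a Knave
Case 2: Mia is a Knave (liar)
  Statement is false → they are NOT different → Alice is a Knave
In both cases, Alice is a Knave.

Knave


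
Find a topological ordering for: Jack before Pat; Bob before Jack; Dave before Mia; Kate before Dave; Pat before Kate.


Constraints: Jack before Pat; Bob before Jack; Dave before Mia; Kate before Dave; Pat before Kate
Method: repeatedly schedule the remaining task that has no remaining task required before it.
  Step 1: remaining {Pat, Dave, Mia, Jack, Bob, Kate}; every task except Bob still has a predecessor pending → schedule Bob.
  Step 2: remaining {Pat, Dave, Mia, Jack, Kate}; every task except Jack still has a predecessor pending → schedule Jack.
  Step 3: remaining {Pat, Dave, Mia, Kate}; every task except Pat still has a predecessor pending → schedule Pat.
  Step 4: remaining {Dave, Mia, Kate}; every task except Kate still has a predecessor pending → schedule Kate.
  Step 5: remaining {Dave, Mia}; every task except Dave still has a predecessor pending → schedule Dave.
  Step 6: only Mia remains → schedule Mia.
Resulting order:

Bob → Jack → Pat → Kate → Dave → Mia


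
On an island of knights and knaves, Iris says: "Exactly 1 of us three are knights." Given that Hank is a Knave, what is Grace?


Iris claims exactly 1 knights among Iris, Hank, Grace.
Given: Hank is a Knave.

Case 1: Iris is a Knight (tells truth)
  Then exactly 1 of the three are knights.
  Counting Iris, Hank: 1 knight(s) so far. Need 0 more → Grace = Knave.
Case 2: Iris is a Knave (lies)
  Then the count is NOT 1.
  If Grace = Knight, count = 1 = 1 → claim would be true, contradicts lie.
  If Grace = Knave, count = 0 ≠ 1 → lie confirmed ✓

Grace is a Knave.

Knave


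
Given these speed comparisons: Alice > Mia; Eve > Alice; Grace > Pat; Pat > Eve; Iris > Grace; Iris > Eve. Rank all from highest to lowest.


Constraints: Alice > Mia; Eve > Alice; Grace > Pat; Pat > Eve; Iris > Grace; Iris > Eve
Method: at each step, the next-highest is the one remaining person who never appears on the smaller side of a constraint between remaining people.
  Step 1: remaining {Mia, Grace, Eve, Alice, Iris, Pat}; on the smaller side: {Mia, Grace, Eve, Alice, Pat} → Iris is next (Iris > Grace; Iris > Eve).
  Step 2: remaining {Mia, Grace, Eve, Alice, Pat}; on the smaller side: {Mia, Eve, Alice, Pat} → Grace is next (Grace > Pat).
  Step 3: remaining {Mia, Eve, Alice, Pat}; on the smaller side: {Mia, Eve, Alice} → Pat is next (Pat > Eve).
  Step 4: remaining {Mia, Eve, Alice}; on the smaller side: {Mia, Alice} → Eve is next (Eve > Alice).
  Step 5: remaining {Mia, Alice}; on the smaller side: {Mia} → Alice is next (Alice > Mia).
  Step 6: only Mia remains → lowest.
Final ranking (highest to lowest):

Iris > Grace > Pat > Eve > Alice > Mia


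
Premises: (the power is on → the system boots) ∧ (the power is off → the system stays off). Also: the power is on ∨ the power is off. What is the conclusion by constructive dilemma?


Constructive dilemma: (P → Q) ∧ (R → S), P ∨ R ⊢ Q ∨ S
Premise 1: the power is on → the system boots
Premise 2: the power is off → the system stays off
Premise 3: the power is on ∨ the power is off
Case 1: Assuming the power is on, then by Premise 1, the system boots.
Case 2: Assuming the power is off, then by Premise 2, the system stays off.
Since one of the power is on or the power is off must hold, we get the system boots or the system stays off.

The system boots or the system stays off.


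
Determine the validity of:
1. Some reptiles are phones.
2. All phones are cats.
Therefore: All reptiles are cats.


Premise 1: Some reptiles are phones.
Premise 2: All phones are cats.
Conclusion: All reptiles are cats.
Fallacy: illicit minor. The minor term (reptiles) is distributed in the conclusion ('All reptiles ...') but undistributed in its premise ('Some reptiles are phones' doesn't cover all reptiles).
Only 'Some reptiles are cats' follows, not 'All'.

Invalid


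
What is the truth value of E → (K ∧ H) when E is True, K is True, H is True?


E = True, K = True, H = True
Step 1: K ∧ H = True AND True = True
Step 2: E → (True): false only when E=True and consequent=False.
Result: True

True


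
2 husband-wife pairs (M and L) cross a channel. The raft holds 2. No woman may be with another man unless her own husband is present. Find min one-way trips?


Label couples M and L.
1. WM+WL → (far: WM,WL; near: HM,HL)
2. WM ←   (far: WL; near: HM,HL,WM)
3. HM+HL → (far: HM,HL,WL; near: WM)
4. HM ←   (far: HL,WL; near: HM,WM)  — HM returns, since WM is alone on near bank
5. HM+WM → (far: all four; near: empty)
Every state respects the constraint.
Minimum trips = 5

5


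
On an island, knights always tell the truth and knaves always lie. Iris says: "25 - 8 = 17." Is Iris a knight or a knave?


Statement: "25 - 8 = 17."
Actual: 25 - 8 = 17
Claimed: 17
Statement is TRUE → Iris tells the truth → Knight

Knight


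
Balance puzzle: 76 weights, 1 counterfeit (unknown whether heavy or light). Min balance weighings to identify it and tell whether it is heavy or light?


Let n = 76. 152 possibilities (n weights × lighter/heavier); each weighing has 3 outcomes.
Bound for k weighings: say the first weighing puts j weights on each pan. If it tips, the 2j weighed weights remain suspects (each with a known direction) and k-1 weighings give 3^(k-1) outcomes; 3^(k-1) is odd, so 2j ≤ 3^(k-1) - 1. If it balances, the n - 2j unweighed weights remain with direction unknown: 2(n - 2j) ≤ 3^(k-1) - 1 by the same parity argument. Adding, n ≤ (3^(k-1) - 1) + (3^(k-1) - 1)/2 = (3^k - 3)/2, and the classical three-group strategy achieves this (3 weights in 2 weighings, 12 in 3, 39 in 4, 120 in 5).
So we need the smallest k with (3^k - 3)/2 ≥ 76.
k = 4: (3^4 - 3)/2 = 39 < 76 ✗
k = 5: (3^5 - 3)/2 = 120 ≥ 76 ✓

5


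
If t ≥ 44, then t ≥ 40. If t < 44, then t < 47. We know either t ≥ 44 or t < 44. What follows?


Constructive dilemma: (P → Q) ∧ (R → S), P ∨ R ⊢ Q ∨ S
Premise 1: t ≥ 44 → t ≥ 40
Premise 2: t < 44 → t < 47
Premise 3: t ≥ 44 ∨ t < 44
Case 1: Assuming t ≥ 44, then by Premise 1, t ≥ 40.
Case 2: Assuming t < 44, then by Premise 2, t < 47.
Since one of t ≥ 44 or t < 44 must hold, we get t ≥ 40 or t < 47.

t ≥ 40 or t < 47.


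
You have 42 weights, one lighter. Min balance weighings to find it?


Each weighing has 3 outcomes (left heavy / balance / right heavy), so k weighings distinguish at most 3^k cases; splitting into three near-equal groups achieves this.
Need 3^k ≥ 42: 3^3 = 27 < 42 ≤ 3^4 = 81
k = ⌈log₃(42)⌉ = 4

4


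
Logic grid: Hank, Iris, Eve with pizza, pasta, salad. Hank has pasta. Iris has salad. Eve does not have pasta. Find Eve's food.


From clues:
  Iris → salad
  Hank → pasta
By elimination, Eve gets the remaining.

pizza


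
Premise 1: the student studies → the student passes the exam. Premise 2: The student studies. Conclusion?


Modus ponens: P → Q, P ⊢ Q
P: the student studies
Q: the student passes the exam
We have P → Q and P is true.
By modus ponens, Q must be true.

The student passes the exam


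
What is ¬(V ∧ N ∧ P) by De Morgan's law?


De Morgan's law: ¬(P ∧ Q ∧ R) ≡ ¬P ∨ ¬Q ∨ ¬R
¬(V ∧ N ∧ P) = ¬V ∨ ¬N ∨ ¬P

¬V ∨ ¬N ∨ ¬P


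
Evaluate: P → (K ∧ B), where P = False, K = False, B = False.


P = False, K = False, B = False
Step 1: K ∧ B = False AND False = False
Step 2: P → (False): false only when P=True and consequent=False.
Result: True

True


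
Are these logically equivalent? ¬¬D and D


Expression 1: ¬¬D
Expression 2: D
Truth table (D | Expr1 Expr2):
  T |   T     T
  F |   F     F
All 2 rows agree, so the expressions are logically equivalent.

Yes


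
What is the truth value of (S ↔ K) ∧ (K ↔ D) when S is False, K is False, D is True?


S = False, K = False, D = True
Step 1: S ↔ K is true when S and K have the same value. Result: True
Step 2: K ↔ D is true when K and D have the same value. Result: False
Step 3: True ∧ False = False

False


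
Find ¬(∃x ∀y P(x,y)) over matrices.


Original: ∃x ∀y P(x,y)
Rule: ¬∀→∃, ¬∃→∀, negate predicate.
Negation: ∀x ∃y ¬P(x,y)

∀x ∃y ¬P(x,y)


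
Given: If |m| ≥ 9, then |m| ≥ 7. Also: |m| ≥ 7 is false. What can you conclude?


Modus tollens: P → Q, ¬Q ⊢ ¬P
P: |m| ≥ 9
Q: |m| ≥ 7
We have P → Q and Q is false.
By modus tollens, P must be false.

It is not the case that |m| ≥ 9


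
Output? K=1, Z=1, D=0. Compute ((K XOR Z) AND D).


K XOR Z = 1^1 = 0
0 AND 0 = 0

0


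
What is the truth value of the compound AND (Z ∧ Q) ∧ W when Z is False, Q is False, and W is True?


Z = False, Q = False, W = True
Step 1: Z ∧ Q = False AND False = False
Step 2: False ∧ W = False AND True = False
AND is true only when ALL operands are true.

False


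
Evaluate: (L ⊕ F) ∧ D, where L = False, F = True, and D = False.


L = False, F = True, D = False
Step 1: L ⊕ F = False XOR True = True
Step 2: True ∧ D = True AND False = False
XOR true when exactly one of L,F is true; then AND with D.

False


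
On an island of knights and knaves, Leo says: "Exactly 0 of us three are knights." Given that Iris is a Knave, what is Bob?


Leo claims exactly 0 knights among Leo, Iris, Bob.
Given: Iris is a Knave.

Case 1: Leo is a Knight (tells truth)
  Then exactly 0 of the three are knights.
  Counting Leo, Iris: 1 knight(s) so far. Need -1 more → impossible.
Case 2: Leo is a Knave (lies)
  Then the count is NOT 0.
  If Bob = Knave, count = 0 = 0 → claim would be true, contradicts lie.
  If Bob = Knight, count = 1 ≠ 0 → lie confirmed ✓

Bob is a Knight.

Knight


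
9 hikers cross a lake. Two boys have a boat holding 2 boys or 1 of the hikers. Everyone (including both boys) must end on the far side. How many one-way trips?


Per crossing of one of the hikers: boys→, one←, one of the hikers→, one← = 4 trips
9 × 4 = 36, + 1 final boys→ = 37
Minimum trips = 37

37


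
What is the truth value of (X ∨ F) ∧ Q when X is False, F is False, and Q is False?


X = False, F = False, Q = False
Step 1: X ∨ F = False OR False = False
Step 2: False ∧ Q = False AND False = False
OR is true when at least one operand is true; AND requires both.

False


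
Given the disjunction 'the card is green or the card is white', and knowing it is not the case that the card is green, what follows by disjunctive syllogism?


Disjunctive syllogism: P ∨ Q, ¬P ⊢ Q
Disjunction: the card is green ∨ the card is white
We know it is not the case that the card is green.
By disjunctive syllogism, the other disjunct must be true.

The card is white


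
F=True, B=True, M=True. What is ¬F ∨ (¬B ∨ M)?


F = True, B = True, M = True
Expression: ¬F ∨ (¬B ∨ M)
Step 1: ¬B = NOT True = False
Step 2: ¬B ∨ M = False OR True = True
Step 3: ¬F = NOT True = False
Step 4: (False) ∨ (True) = False OR True = True

True


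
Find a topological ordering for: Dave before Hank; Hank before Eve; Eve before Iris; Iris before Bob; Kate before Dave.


Constraints: Dave before Hank; Hank before Eve; Eve before Iris; Iris before Bob; Kate before Dave
Method: repeatedly schedule the remaining task that has no remaining task required before it.
  Step 1: remaining {Kate, Hank, Iris, Bob, Dave, Eve}; every task except Kate still has a predecessor pending → schedule Kate.
  Step 2: remaining {Hank, Iris, Bob, Dave, Eve}; every task except Dave still has a predecessor pending → schedule Dave.
  Step 3: remaining {Hank, Iris, Bob, Eve}; every task except Hank still has a predecessor pending → schedule Hank.
  Step 4: remaining {Iris, Bob, Eve}; every task except Eve still has a predecessor pending → schedule Eve.
  Step 5: remaining {Iris, Bob}; every task except Iris still has a predecessor pending → schedule Iris.
  Step 6: only Bob remains → schedule Bob.
Resulting order:

Kate → Dave → Hank → Eve → Iris → Bob


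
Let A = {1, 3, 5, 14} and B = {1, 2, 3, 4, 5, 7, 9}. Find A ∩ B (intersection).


A = {1, 3, 5, 14}
B = {1, 2, 3, 4, 5, 7, 9}
Operation: intersection
Elements in both: 1, 3, 5

{1, 3, 5}


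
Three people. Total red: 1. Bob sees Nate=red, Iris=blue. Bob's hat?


Total red = 1, seen red = 1
Own red = 1 - 1 = 0
Bob's hat is blue.

blue


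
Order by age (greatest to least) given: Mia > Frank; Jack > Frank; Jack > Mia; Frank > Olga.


Constraints: Mia > Frank; Jack > Frank; Jack > Mia; Frank > Olga
Method: at each step, the next-highest is the one remaining person who never appears on the smaller side of a constraint between remaining people.
  Step 1: remaining {Jack, Frank, Olga, Mia}; on the smaller side: {Frank, Olga, Mia} → Jack is next (Jack > Frank; Jack > Mia).
  Step 2: remaining {Frank, Olga, Mia}; on the smaller side: {Frank, Olga} → Mia is next (Mia > Frank).
  Step 3: remaining {Frank, Olga}; on the smaller side: {Olga} → Frank is next (Frank > Olga).
  Step 4: only Olga remains → lowest.
Final ranking (highest to lowest):

Jack > Mia > Frank > Olga


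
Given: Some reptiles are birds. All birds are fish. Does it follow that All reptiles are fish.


Premise 1: Some reptiles are birds.
Premise 2: All birds are fish.
Conclusion: All reptiles are fish.
Fallacy: illicit minor. The minor term (reptiles) is distributed in the conclusion ('All reptiles ...') but undistributed in its premise ('Some reptiles are birds' doesn't cover all reptiles).
Only 'Some reptiles are fish' follows, not 'All'.

Invalid


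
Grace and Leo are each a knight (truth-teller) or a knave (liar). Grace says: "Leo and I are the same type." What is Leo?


Grace says: "Leo and I are the same type."
Case 1: Grace is a Knight (truth-teller)
  Statement is true → they ARE the same → Leo is also a Knight
Case 2: Grace is a Knave (liar)
  Statement is false → they are NOT the same → Leo is a Knight
In both cases, Leo is a Knight.

Knight


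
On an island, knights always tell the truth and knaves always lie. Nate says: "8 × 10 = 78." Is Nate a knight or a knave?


Statement: "8 × 10 = 78."
Actual: 8 × 10 = 80
Claimed: 78
Statement is FALSE → Nate lies → Knave

Knave


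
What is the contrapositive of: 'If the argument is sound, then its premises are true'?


Original: If the argument is sound, then its premises are true
Contrapositive: If ¬Q, then ¬P
Negate Q: not (its premises are true)
Negate P: not (the argument is sound)

If not (its premises are true), then not (the argument is sound).


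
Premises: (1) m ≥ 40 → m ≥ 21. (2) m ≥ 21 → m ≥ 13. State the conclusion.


Hypothetical syllogism: P → Q, Q → R ⊢ P → R
Premise 1: m ≥ 40 → m ≥ 21
Premise 2: m ≥ 21 → m ≥ 13
Chain the implications: the middle term (m ≥ 21) links the two.
Conclusion: If m ≥ 40, then m ≥ 13.

If m ≥ 40, then m ≥ 13.


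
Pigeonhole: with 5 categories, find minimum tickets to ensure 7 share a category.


Pigeonhole: to guarantee k in one of n categories, need (k-1)×n + 1.
k = 7, n = 5
Minimum = (7-1) × 5 + 1 = 6 × 5 + 1

31


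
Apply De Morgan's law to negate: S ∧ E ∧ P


De Morgan's law: ¬(P ∧ Q ∧ R) ≡ ¬P ∨ ¬Q ∨ ¬R
¬(S ∧ E ∧ P) = ¬S ∨ ¬E ∨ ¬P

¬S ∨ ¬E ∨ ¬P


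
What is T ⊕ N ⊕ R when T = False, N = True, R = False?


T = False, N = True, R = False
Step 1: T ⊕ N = False XOR True = True
Step 2: True ⊕ R = True XOR False = True
XOR is true when an odd number of operands are true.

True


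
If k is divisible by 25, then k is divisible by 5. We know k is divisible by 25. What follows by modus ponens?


Modus ponens: P → Q, P ⊢ Q
P: k is divisible by 25
Q: k is divisible by 5
We have P → Q and P is true.
By modus ponens, Q must be true.

k is divisible by 5


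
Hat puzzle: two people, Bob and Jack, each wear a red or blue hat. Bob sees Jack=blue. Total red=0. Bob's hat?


Total red = 0, Jack = blue
Red accounted for: 0
Remaining for Bob: 0
Bob's hat is blue.

blue


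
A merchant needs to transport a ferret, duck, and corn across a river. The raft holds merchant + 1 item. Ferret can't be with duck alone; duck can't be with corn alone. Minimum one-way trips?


1. merchant+duck → 2. merchant ← 3. merchant+ferret → 4. merchant+duck ← 5. merchant+corn → 6. merchant ← 7. merchant+duck →
Minimum trips = 7

7


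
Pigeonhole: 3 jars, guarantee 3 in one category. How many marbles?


Pigeonhole: to guarantee k in one of n categories, need (k-1)×n + 1.
k = 3, n = 3
Minimum = (3-1) × 3 + 1 = 2 × 3 + 1

7


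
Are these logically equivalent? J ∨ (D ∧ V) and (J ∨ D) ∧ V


Expression 1: J ∨ (D ∧ V)
Expression 2: (J ∨ D) ∧ V
Truth table (J D V | Expr1 Expr2):
  T T T |   T     T
  T T F |   T     F   ← differ
  T F T |   T     T
  T F F |   T     F   ← differ
  F T T |   T     T
  F T F |   F     F
  F F T |   F     F
  F F F |   F     F
Counterexample: J=T, D=T, V=F gives Expr1 = T but Expr2 = F, so the expressions are NOT logically equivalent.

No


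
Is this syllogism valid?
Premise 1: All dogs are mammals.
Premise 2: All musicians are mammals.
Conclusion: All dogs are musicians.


Premise 1: All dogs are mammals.
Premise 2: All musicians are mammals.
Conclusion: All dogs are musicians.
Fallacy: undistributed middle. mammals is predicate in both.
Counterexample: dogs and musicians could be disjoint subsets of mammals.

Invalid


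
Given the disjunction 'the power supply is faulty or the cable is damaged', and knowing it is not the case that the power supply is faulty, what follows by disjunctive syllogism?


Disjunctive syllogism: P ∨ Q, ¬P ⊢ Q
Disjunction: the power supply is faulty ∨ the cable is damaged
We know it is not the case that the power supply is faulty.
By disjunctive syllogism, the other disjunct must be true.

The cable is damaged


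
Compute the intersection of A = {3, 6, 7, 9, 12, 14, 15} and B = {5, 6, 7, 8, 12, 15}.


A = {3, 6, 7, 9, 12, 14, 15}
B = {5, 6, 7, 8, 12, 15}
Operation: intersection
Elements in both: 6, 7, 12, 15

{6, 7, 12, 15}


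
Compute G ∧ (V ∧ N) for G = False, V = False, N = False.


G = False, V = False, N = False
Step 1: V ∧ N = False AND False = False
Step 2: G ∧ False = False AND False = False
AND is true only when ALL operands are true.

False


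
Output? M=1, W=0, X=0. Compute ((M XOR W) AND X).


M XOR W = 1^0 = 1
1 AND 0 = 0

0


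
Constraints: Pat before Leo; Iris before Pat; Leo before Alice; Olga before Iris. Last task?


Constraints: Pat before Leo; Iris before Pat; Leo before Alice; Olga before Iris
The last task can have nothing scheduled after it, so it must never appear on the left of a 'before'.
Tasks appearing before some other task: Pat, Iris, Leo, Olga.
The only task not in that list is Alice → it is last.

Alice


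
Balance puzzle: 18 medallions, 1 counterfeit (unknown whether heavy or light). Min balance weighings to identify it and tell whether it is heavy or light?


Let n = 18. 36 possibilities (n medallions × lighter/heavier); each weighing has 3 outcomes.
Bound for k weighings: say the first weighing puts j medallions on each pan. If it tips, the 2j weighed medallions remain suspects (each with a known direction) and k-1 weighings give 3^(k-1) outcomes; 3^(k-1) is odd, so 2j ≤ 3^(k-1) - 1. If it balances, the n - 2j unweighed medallions remain with direction unknown: 2(n - 2j) ≤ 3^(k-1) - 1 by the same parity argument. Adding, n ≤ (3^(k-1) - 1) + (3^(k-1) - 1)/2 = (3^k - 3)/2, and the classical three-group strategy achieves this (3 medallions in 2 weighings, 12 in 3, 39 in 4, 120 in 5).
So we need the smallest k with (3^k - 3)/2 ≥ 18.
k = 3: (3^3 - 3)/2 = 12 < 18 ✗
k = 4: (3^4 - 3)/2 = 39 ≥ 18 ✓

4


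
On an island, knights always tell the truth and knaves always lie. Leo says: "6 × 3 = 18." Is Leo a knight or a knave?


Statement: "6 × 3 = 18."
Actual: 6 × 3 = 18
Claimed: 18
Statement is TRUE → Leo tells the truth → Knight

Knight


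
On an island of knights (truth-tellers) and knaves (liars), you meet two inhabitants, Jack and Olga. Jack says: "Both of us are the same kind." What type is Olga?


Jack says: "Both of us are the same kind."
Case 1: Jack is a Knight (truth-teller)
  Statement is true → they ARE the same → Olga is also a Knight
Case 2: Jack is a Knave (liar)
  Statement is false → they are NOT the same → Olga is a Knight
In both cases, Olga is a Knight.

Knight


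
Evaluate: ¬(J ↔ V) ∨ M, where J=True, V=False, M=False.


J = True, V = False, M = False
Expression: ¬(J ↔ V) ∨ M
Step 1: J ↔ V = (True iff False) = False
Step 2: ¬(J ↔ V) = NOT False = True
Step 3: (True) ∨ M = True OR False = True

True


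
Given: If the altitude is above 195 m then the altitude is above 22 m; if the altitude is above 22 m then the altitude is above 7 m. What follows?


Hypothetical syllogism: P → Q, Q → R ⊢ P → R
Premise 1: the altitude is above 195 m → the altitude is above 22 m
Premise 2: the altitude is above 22 m → the altitude is above 7 m
Chain the implications: the middle term (the altitude is above 22 m) links the two.
Conclusion: If the altitude is above 195 m, then the altitude is above 7 m.

If the altitude is above 195 m, then the altitude is above 7 m.


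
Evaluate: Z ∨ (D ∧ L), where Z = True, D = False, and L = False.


Z = True, D = False, L = False
Step 1: D ∧ L = False AND False = False
Step 2: Z ∨ False = True OR False = True
AND evaluated first (higher precedence); then OR applied.

True


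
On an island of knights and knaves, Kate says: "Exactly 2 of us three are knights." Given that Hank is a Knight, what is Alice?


Kate claims exactly 2 knights among Kate, Hank, Alice.
Given: Hank is a Knight.

Case 1: Kate is a Knight (tells truth)
  Then exactly 2 of the three are knights.
  Counting Kate, Hank: 2 knight(s) so far. Need 0 more → Alice = Knave.
Case 2: Kate is a Knave (lies)
  Then the count is NOT 2.
  If Alice = Knight, count = 2 = 2 → claim would be true, contradicts lie.
  If Alice = Knave, count = 1 ≠ 2 → lie confirmed ✓

Alice is a Knave.

Knave


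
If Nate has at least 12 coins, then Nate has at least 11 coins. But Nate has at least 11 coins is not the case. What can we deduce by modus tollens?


Modus tollens: P → Q, ¬Q ⊢ ¬P
P: Nate has at least 12 coins
Q: Nate has at least 11 coins
We have P → Q and Q is false.
By modus tollens, P must be false.

It is not the case that Nate has at least 12 coins


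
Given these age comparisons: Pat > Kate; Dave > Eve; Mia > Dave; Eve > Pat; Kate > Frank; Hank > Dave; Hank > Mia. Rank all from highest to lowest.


Constraints: Pat > Kate; Dave > Eve; Mia > Dave; Eve > Pat; Kate > Frank; Hank > Dave; Hank > Mia
Method: at each step, the next-highest is the one remaining person who never appears on the smaller side of a constraint between remaining people.
  Step 1: remaining {Kate, Eve, Hank, Mia, Pat, Frank, Dave}; on the smaller side: {Kate, Eve, Mia, Pat, Frank, Dave} → Hank is next (Hank > Dave; Hank > Mia).
  Step 2: remaining {Kate, Eve, Mia, Pat, Frank, Dave}; on the smaller side: {Kate, Eve, Pat, Frank, Dave} → Mia is next (Mia > Dave).
  Step 3: remaining {Kate, Eve, Pat, Frank, Dave}; on the smaller side: {Kate, Eve, Pat, Frank} → Dave is next (Dave > Eve).
  Step 4: remaining {Kate, Eve, Pat, Frank}; on the smaller side: {Kate, Pat, Frank} → Eve is next (Eve > Pat).
  Step 5: remaining {Kate, Pat, Frank}; on the smaller side: {Kate, Frank} → Pat is next (Pat > Kate).
  Step 6: remaining {Kate, Frank}; on the smaller side: {Frank} → Kate is next (Kate > Frank).
  Step 7: only Frank remains → lowest.
Final ranking (highest to lowest):

Hank > Mia > Dave > Eve > Pat > Kate > Frank


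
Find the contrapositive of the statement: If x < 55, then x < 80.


Original: If x < 55, then x < 80
Contrapositive: If ¬Q, then ¬P
Negate Q: not (x < 80)
Negate P: not (x < 55)

If not (x < 80), then not (x < 55).


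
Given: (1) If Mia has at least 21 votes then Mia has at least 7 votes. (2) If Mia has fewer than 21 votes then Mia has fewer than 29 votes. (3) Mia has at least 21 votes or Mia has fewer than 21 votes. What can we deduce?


Constructive dilemma: (P → Q) ∧ (R → S), P ∨ R ⊢ Q ∨ S
Premise 1: Mia has at least 21 votes → Mia has at least 7 votes
Premise 2: Mia has fewer than 21 votes → Mia has fewer than 29 votes
Premise 3: Mia has at least 21 votes ∨ Mia has fewer than 21 votes
Case 1: Assuming Mia has at least 21 votes, then by Premise 1, Mia has at least 7 votes.
Case 2: Assuming Mia has fewer than 21 votes, then by Premise 2, Mia has fewer than 29 votes.
Since one of Mia has at least 21 votes or Mia has fewer than 21 votes must hold, we get Mia has at least 7 votes or Mia has fewer than 29 votes.

Mia has at least 7 votes or Mia has fewer than 29 votes.
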